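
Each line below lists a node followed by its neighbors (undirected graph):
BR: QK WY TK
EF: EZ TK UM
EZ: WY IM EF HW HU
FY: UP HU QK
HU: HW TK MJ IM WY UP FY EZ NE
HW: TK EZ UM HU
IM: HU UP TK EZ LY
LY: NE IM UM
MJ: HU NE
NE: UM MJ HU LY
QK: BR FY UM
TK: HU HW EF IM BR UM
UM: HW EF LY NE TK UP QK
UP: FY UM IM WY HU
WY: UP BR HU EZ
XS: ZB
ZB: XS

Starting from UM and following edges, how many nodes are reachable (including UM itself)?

15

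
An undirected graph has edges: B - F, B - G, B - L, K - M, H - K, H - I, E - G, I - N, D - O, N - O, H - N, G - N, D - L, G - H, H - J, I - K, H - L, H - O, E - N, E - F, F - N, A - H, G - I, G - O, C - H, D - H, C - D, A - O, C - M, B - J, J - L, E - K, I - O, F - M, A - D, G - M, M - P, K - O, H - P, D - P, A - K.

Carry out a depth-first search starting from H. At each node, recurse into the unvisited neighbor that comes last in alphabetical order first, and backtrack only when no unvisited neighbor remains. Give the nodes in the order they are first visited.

H, P, M, K, O, N, I, G, E, F, B, L, J, D, C, A

Visit H
H → P
P → M
M → K
K → O
O → N
N → I
I → G
G → E
E → F
F → B
B → L
L → J
L → D
D → C
D → A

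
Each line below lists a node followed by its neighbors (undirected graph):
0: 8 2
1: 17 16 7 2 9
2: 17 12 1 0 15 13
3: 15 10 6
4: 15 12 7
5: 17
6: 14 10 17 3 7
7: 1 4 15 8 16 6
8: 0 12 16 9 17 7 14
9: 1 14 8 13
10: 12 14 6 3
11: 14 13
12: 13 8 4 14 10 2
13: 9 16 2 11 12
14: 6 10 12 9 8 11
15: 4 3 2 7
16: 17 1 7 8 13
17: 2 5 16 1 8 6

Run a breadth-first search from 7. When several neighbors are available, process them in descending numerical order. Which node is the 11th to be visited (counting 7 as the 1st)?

2

Visit 7; enqueue 16, 15, 8, 6, 4, 1 → queue [16, 15, 8, 6, 4, 1]
Visit 16; enqueue 17, 13 → queue [15, 8, 6, 4, 1, 17, 13]
Visit 15; enqueue 3, 2 → queue [8, 6, 4, 1, 17, 13, 3, 2]
Visit 8; enqueue 14, 12, 9, 0 → queue [6, 4, 1, 17, 13, 3, 2, 14, 12, 9, 0]
Visit 6; enqueue 10 → queue [4, 1, 17, 13, 3, 2, 14, 12, 9, 0, 10]
Visit 4 → queue [1, 17, 13, 3, 2, 14, 12, 9, 0, 10]
Visit 1 → queue [17, 13, 3, 2, 14, 12, 9, 0, 10]
Visit 17; enqueue 5 → queue [13, 3, 2, 14, 12, 9, 0, 10, 5]
Visit 13; enqueue 11 → queue [3, 2, 14, 12, 9, 0, 10, 5, 11]
Visit 3 → queue [2, 14, 12, 9, 0, 10, 5, 11]
Visit 2 → queue [14, 12, 9, 0, 10, 5, 11]
Visit 14 → queue [12, 9, 0, 10, 5, 11]
Visit 12 → queue [9, 0, 10, 5, 11]
Visit 9 → queue [0, 10, 5, 11]
Visit 0 → queue [10, 5, 11]
Visit 10 → queue [5, 11]
Visit 5 → queue [11]
Visit 11 → queue []

Visit order: 7, 16, 15, 8, 6, 4, 1, 17, 13, 3, 2, 14, 12, 9, 0, 10, 5, 11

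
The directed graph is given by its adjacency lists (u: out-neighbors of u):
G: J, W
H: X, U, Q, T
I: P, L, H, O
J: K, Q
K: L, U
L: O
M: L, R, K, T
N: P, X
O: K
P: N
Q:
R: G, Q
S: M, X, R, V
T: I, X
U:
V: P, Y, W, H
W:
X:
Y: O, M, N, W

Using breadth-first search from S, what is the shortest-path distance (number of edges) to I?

3

Level 0: S
Level 1: M, R, V, X
Level 2: G, H, K, L, P, Q, T, W, Y
Level 3: I, J, N, O, U
I first appears at level 3.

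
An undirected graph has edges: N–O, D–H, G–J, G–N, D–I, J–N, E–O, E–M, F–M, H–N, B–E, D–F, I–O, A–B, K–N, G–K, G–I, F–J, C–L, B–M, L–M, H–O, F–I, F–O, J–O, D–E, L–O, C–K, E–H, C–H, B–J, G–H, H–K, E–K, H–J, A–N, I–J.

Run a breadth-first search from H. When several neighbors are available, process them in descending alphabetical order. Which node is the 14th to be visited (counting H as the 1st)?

Visit H; enqueue O, N, K, J, G, E, D, C → queue [O, N, K, J, G, E, D, C]
Visit O; enqueue L, I, F → queue [N, K, J, G, E, D, C, L, I, F]
Visit N; enqueue A → queue [K, J, G, E, D, C, L, I, F, A]
Visit K → queue [J, G, E, D, C, L, I, F, A]
Visit J; enqueue B → queue [G, E, D, C, L, I, F, A, B]
Visit G → queue [E, D, C, L, I, F, A, B]
Visit E; enqueue M → queue [D, C, L, I, F, A, B, M]
Visit D → queue [C, L, I, F, A, B, M]
Visit C → queue [L, I, F, A, B, M]
Visit L → queue [I, F, A, B, M]
Visit I → queue [F, A, B, M]
Visit F → queue [A, B, M]
Visit A → queue [B, M]
Visit B → queue [M]
Visit M → queue []

Visit order: H, O, N, K, J, G, E, D, C, L, I, F, A, B, M

B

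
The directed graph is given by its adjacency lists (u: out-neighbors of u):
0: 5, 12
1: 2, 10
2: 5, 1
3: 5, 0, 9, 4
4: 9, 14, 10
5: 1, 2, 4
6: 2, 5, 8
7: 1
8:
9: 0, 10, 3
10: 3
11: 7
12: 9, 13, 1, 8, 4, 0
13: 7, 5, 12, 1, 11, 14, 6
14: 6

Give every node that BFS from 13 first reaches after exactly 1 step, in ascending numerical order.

1, 5, 6, 7, 11, 12, 14

Level 0: 13
Level 1: 1, 5, 6, 7, 11, 12, 14
Level 2: 0, 2, 4, 8, 9, 10
Level 3: 3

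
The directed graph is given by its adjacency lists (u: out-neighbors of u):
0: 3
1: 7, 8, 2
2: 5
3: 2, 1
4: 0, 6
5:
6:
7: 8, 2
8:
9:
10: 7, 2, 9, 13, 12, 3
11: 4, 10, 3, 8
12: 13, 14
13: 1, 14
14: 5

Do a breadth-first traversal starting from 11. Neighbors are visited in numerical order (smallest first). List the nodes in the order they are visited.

Visit 11; enqueue 3, 4, 8, 10 → queue [3, 4, 8, 10]
Visit 3; enqueue 1, 2 → queue [4, 8, 10, 1, 2]
Visit 4; enqueue 0, 6 → queue [8, 10, 1, 2, 0, 6]
Visit 8 → queue [10, 1, 2, 0, 6]
Visit 10; enqueue 7, 9, 12, 13 → queue [1, 2, 0, 6, 7, 9, 12, 13]
Visit 1 → queue [2, 0, 6, 7, 9, 12, 13]
Visit 2; enqueue 5 → queue [0, 6, 7, 9, 12, 13, 5]
Visit 0 → queue [6, 7, 9, 12, 13, 5]
Visit 6 → queue [7, 9, 12, 13, 5]
Visit 7 → queue [9, 12, 13, 5]
Visit 9 → queue [12, 13, 5]
Visit 12; enqueue 14 → queue [13, 5, 14]
Visit 13 → queue [5, 14]
Visit 5 → queue [14]
Visit 14 → queue []

11 -> 3 -> 4 -> 8 -> 10 -> 1 -> 2 -> 0 -> 6 -> 7 -> 9 -> 12 -> 13 -> 5 -> 14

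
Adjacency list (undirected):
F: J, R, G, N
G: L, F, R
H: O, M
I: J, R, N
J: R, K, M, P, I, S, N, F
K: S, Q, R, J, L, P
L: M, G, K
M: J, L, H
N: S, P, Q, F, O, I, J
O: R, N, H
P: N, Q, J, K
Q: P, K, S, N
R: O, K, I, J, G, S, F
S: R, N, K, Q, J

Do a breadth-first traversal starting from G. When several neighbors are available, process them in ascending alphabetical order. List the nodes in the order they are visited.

Visit G; enqueue F, L, R → queue [F, L, R]
Visit F; enqueue J, N → queue [L, R, J, N]
Visit L; enqueue K, M → queue [R, J, N, K, M]
Visit R; enqueue I, O, S → queue [J, N, K, M, I, O, S]
Visit J; enqueue P → queue [N, K, M, I, O, S, P]
Visit N; enqueue Q → queue [K, M, I, O, S, P, Q]
Visit K → queue [M, I, O, S, P, Q]
Visit M; enqueue H → queue [I, O, S, P, Q, H]
Visit I → queue [O, S, P, Q, H]
Visit O → queue [S, P, Q, H]
Visit S → queue [P, Q, H]
Visit P → queue [Q, H]
Visit Q → queue [H]
Visit H → queue []

G F L R J N K M I O S P Q H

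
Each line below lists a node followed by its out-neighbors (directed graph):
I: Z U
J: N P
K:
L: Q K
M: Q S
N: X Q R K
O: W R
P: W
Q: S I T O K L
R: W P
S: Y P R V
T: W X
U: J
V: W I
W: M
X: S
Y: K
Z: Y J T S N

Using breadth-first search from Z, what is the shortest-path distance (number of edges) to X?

Level 0: Z
Level 1: J, N, S, T, Y
Level 2: K, P, Q, R, V, W, X
Level 3: I, L, M, O
Level 4: U
X first appears at level 2.

2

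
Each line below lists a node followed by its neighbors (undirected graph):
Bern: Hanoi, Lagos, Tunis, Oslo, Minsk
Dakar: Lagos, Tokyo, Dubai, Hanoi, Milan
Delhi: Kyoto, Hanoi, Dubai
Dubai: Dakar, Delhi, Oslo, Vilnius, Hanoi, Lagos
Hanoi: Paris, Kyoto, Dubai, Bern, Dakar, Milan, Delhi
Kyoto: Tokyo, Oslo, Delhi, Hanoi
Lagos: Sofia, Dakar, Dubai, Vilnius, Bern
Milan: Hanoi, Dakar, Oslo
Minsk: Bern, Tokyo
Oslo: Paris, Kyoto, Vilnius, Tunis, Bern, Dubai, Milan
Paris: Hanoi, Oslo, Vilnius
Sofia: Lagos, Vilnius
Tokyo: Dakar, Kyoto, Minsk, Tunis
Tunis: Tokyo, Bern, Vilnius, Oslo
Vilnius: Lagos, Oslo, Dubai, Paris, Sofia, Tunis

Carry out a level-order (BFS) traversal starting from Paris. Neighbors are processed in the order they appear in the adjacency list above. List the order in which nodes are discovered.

Visit Paris; enqueue Hanoi, Oslo, Vilnius → queue [Hanoi, Oslo, Vilnius]
Visit Hanoi; enqueue Kyoto, Dubai, Bern, Dakar, Milan, Delhi → queue [Oslo, Vilnius, Kyoto, Dubai, Bern, Dakar, Milan, Delhi]
Visit Oslo; enqueue Tunis → queue [Vilnius, Kyoto, Dubai, Bern, Dakar, Milan, Delhi, Tunis]
Visit Vilnius; enqueue Lagos, Sofia → queue [Kyoto, Dubai, Bern, Dakar, Milan, Delhi, Tunis, Lagos, Sofia]
Visit Kyoto; enqueue Tokyo → queue [Dubai, Bern, Dakar, Milan, Delhi, Tunis, Lagos, Sofia, Tokyo]
Visit Dubai → queue [Bern, Dakar, Milan, Delhi, Tunis, Lagos, Sofia, Tokyo]
Visit Bern; enqueue Minsk → queue [Dakar, Milan, Delhi, Tunis, Lagos, Sofia, Tokyo, Minsk]
Visit Dakar → queue [Milan, Delhi, Tunis, Lagos, Sofia, Tokyo, Minsk]
Visit Milan → queue [Delhi, Tunis, Lagos, Sofia, Tokyo, Minsk]
Visit Delhi → queue [Tunis, Lagos, Sofia, Tokyo, Minsk]
Visit Tunis → queue [Lagos, Sofia, Tokyo, Minsk]
Visit Lagos → queue [Sofia, Tokyo, Minsk]
Visit Sofia → queue [Tokyo, Minsk]
Visit Tokyo → queue [Minsk]
Visit Minsk → queue []

Paris Hanoi Oslo Vilnius Kyoto Dubai Bern Dakar Milan Delhi Tunis Lagos Sofia Tokyo Minsk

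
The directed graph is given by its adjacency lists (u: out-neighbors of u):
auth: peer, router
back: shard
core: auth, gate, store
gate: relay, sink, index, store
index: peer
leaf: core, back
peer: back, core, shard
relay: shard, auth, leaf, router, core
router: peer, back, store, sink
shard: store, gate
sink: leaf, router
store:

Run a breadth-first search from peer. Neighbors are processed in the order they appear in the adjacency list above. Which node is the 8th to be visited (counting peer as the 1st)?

router

Visit peer; enqueue back, core, shard → queue [back, core, shard]
Visit back → queue [core, shard]
Visit core; enqueue auth, gate, store → queue [shard, auth, gate, store]
Visit shard → queue [auth, gate, store]
Visit auth; enqueue router → queue [gate, store, router]
Visit gate; enqueue relay, sink, index → queue [store, router, relay, sink, index]
Visit store → queue [router, relay, sink, index]
Visit router → queue [relay, sink, index]
Visit relay; enqueue leaf → queue [sink, index, leaf]
Visit sink → queue [index, leaf]
Visit index → queue [leaf]
Visit leaf → queue []

Visit order: peer, back, core, shard, auth, gate, store, router, relay, sink, index, leaf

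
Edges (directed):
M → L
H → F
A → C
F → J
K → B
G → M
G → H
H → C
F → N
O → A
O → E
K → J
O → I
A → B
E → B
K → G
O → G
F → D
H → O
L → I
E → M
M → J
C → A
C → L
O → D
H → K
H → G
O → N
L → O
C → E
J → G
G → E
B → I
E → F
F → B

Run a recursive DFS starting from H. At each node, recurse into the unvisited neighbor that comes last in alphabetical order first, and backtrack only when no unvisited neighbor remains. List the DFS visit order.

H, O, N, I, G, M, L, J, E, F, D, B, A, C, K

Visit H
H → O
O → N
O → I
O → G
G → M
M → L
M → J
G → E
E → F
F → D
F → B
O → A
A → C
H → K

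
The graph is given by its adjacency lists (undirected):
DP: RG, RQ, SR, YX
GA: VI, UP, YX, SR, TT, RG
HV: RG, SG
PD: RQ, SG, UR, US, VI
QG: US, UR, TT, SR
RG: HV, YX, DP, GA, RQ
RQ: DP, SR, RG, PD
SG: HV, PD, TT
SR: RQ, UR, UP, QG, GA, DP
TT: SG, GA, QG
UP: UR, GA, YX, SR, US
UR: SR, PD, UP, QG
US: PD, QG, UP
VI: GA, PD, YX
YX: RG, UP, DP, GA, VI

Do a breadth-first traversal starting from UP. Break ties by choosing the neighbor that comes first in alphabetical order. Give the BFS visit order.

Visit UP; enqueue GA, SR, UR, US, YX → queue [GA, SR, UR, US, YX]
Visit GA; enqueue RG, TT, VI → queue [SR, UR, US, YX, RG, TT, VI]
Visit SR; enqueue DP, QG, RQ → queue [UR, US, YX, RG, TT, VI, DP, QG, RQ]
Visit UR; enqueue PD → queue [US, YX, RG, TT, VI, DP, QG, RQ, PD]
Visit US → queue [YX, RG, TT, VI, DP, QG, RQ, PD]
Visit YX → queue [RG, TT, VI, DP, QG, RQ, PD]
Visit RG; enqueue HV → queue [TT, VI, DP, QG, RQ, PD, HV]
Visit TT; enqueue SG → queue [VI, DP, QG, RQ, PD, HV, SG]
Visit VI → queue [DP, QG, RQ, PD, HV, SG]
Visit DP → queue [QG, RQ, PD, HV, SG]
Visit QG → queue [RQ, PD, HV, SG]
Visit RQ → queue [PD, HV, SG]
Visit PD → queue [HV, SG]
Visit HV → queue [SG]
Visit SG → queue []

UP GA SR UR US YX RG TT VI DP QG RQ PD HV SG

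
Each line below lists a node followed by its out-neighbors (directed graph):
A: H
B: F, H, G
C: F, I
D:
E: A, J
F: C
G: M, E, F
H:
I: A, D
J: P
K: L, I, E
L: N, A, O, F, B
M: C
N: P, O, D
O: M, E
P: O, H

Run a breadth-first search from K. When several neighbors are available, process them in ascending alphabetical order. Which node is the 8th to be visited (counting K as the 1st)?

B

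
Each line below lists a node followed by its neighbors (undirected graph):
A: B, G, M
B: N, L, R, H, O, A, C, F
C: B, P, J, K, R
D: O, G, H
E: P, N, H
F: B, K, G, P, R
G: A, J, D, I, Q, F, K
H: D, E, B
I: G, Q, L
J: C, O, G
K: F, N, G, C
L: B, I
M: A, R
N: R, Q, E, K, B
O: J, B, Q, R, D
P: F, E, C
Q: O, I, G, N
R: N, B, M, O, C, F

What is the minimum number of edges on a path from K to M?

3

Level 0: K
Level 1: C, F, G, N
Level 2: A, B, D, E, I, J, P, Q, R
Level 3: H, L, M, O
M first appears at level 3.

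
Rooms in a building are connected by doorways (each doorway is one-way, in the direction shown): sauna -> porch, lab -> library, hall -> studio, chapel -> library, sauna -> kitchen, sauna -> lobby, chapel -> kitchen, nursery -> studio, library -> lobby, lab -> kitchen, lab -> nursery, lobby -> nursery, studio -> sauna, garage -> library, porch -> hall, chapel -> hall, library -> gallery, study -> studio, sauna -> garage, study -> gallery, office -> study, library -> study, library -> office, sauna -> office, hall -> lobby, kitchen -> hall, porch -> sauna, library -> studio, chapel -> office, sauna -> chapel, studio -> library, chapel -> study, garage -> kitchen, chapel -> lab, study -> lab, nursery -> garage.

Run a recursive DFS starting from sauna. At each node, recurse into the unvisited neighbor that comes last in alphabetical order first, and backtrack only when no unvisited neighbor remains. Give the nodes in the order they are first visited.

sauna -> porch -> hall -> studio -> library -> study -> lab -> nursery -> garage -> kitchen -> gallery -> office -> lobby -> chapel

Visit sauna
sauna → porch
porch → hall
hall → studio
studio → library
library → study
study → lab
lab → nursery
nursery → garage
garage → kitchen
study → gallery
library → office
library → lobby
sauna → chapel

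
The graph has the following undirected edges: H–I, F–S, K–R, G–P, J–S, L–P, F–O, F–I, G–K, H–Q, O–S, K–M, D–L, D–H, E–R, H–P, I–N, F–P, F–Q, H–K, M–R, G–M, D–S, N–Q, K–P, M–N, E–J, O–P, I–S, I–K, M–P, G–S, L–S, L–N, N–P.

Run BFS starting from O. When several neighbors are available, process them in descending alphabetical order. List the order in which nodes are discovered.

O → S → P → F → L → J → I → G → D → N → M → K → H → Q → E → R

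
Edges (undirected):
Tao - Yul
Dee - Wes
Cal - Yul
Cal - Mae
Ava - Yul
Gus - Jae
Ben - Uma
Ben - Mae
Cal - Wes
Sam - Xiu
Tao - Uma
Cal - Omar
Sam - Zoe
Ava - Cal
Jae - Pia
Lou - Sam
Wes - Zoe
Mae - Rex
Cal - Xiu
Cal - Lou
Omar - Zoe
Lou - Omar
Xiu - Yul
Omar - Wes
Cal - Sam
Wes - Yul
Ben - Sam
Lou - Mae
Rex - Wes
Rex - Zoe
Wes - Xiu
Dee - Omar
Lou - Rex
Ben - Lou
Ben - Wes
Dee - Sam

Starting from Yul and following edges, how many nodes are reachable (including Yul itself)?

15

BFS from Yul visits: Yul, Xiu, Wes, Tao, Cal, Ava, Sam, Zoe, Rex, Omar, Dee, Ben, Uma, Mae, Lou
Reachable nodes: 15 of 18 total.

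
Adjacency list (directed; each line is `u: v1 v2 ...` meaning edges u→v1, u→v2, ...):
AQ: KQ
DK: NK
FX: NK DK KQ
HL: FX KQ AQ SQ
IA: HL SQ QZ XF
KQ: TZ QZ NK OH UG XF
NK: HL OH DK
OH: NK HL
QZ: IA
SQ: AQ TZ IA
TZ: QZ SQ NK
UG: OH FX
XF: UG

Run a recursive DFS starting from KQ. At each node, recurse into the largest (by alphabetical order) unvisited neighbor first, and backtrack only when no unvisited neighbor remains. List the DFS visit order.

KQ, XF, UG, OH, NK, HL, SQ, TZ, QZ, IA, AQ, FX, DK

Visit KQ
KQ → XF
XF → UG
UG → OH
OH → NK
NK → HL
HL → SQ
SQ → TZ
TZ → QZ
QZ → IA
SQ → AQ
HL → FX
FX → DK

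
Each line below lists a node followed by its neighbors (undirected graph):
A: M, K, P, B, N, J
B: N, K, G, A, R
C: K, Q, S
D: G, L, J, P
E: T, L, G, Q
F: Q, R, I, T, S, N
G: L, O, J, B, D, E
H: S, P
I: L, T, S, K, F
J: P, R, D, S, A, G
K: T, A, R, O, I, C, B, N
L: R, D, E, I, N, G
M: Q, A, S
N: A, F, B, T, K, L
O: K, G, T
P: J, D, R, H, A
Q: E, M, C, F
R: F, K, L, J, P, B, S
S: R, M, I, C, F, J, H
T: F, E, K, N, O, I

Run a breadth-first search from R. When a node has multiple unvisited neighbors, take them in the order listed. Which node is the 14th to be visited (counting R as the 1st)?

O

Visit R; enqueue F, K, L, J, P, B, S → queue [F, K, L, J, P, B, S]
Visit F; enqueue Q, I, T, N → queue [K, L, J, P, B, S, Q, I, T, N]
Visit K; enqueue A, O, C → queue [L, J, P, B, S, Q, I, T, N, A, O, C]
Visit L; enqueue D, E, G → queue [J, P, B, S, Q, I, T, N, A, O, C, D, E, G]
Visit J → queue [P, B, S, Q, I, T, N, A, O, C, D, E, G]
Visit P; enqueue H → queue [B, S, Q, I, T, N, A, O, C, D, E, G, H]
Visit B → queue [S, Q, I, T, N, A, O, C, D, E, G, H]
Visit S; enqueue M → queue [Q, I, T, N, A, O, C, D, E, G, H, M]
Visit Q → queue [I, T, N, A, O, C, D, E, G, H, M]
Visit I → queue [T, N, A, O, C, D, E, G, H, M]
Visit T → queue [N, A, O, C, D, E, G, H, M]
Visit N → queue [A, O, C, D, E, G, H, M]
Visit A → queue [O, C, D, E, G, H, M]
Visit O → queue [C, D, E, G, H, M]
Visit C → queue [D, E, G, H, M]
Visit D → queue [E, G, H, M]
Visit E → queue [G, H, M]
Visit G → queue [H, M]
Visit H → queue [M]
Visit M → queue []

Visit order: R, F, K, L, J, P, B, S, Q, I, T, N, A, O, C, D, E, G, H, M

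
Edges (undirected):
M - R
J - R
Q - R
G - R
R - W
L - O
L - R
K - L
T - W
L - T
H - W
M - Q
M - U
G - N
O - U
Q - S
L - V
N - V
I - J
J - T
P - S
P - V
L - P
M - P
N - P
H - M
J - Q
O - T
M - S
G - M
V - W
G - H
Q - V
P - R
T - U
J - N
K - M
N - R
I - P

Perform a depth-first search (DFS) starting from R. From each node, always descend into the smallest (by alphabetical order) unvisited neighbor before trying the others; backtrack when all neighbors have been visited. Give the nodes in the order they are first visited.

R -> G -> H -> M -> K -> L -> O -> T -> J -> I -> P -> N -> V -> Q -> S -> W -> U

Visit R
R → G
G → H
H → M
M → K
K → L
L → O
O → T
T → J
J → I
I → P
P → N
N → V
V → Q
Q → S
V → W
T → U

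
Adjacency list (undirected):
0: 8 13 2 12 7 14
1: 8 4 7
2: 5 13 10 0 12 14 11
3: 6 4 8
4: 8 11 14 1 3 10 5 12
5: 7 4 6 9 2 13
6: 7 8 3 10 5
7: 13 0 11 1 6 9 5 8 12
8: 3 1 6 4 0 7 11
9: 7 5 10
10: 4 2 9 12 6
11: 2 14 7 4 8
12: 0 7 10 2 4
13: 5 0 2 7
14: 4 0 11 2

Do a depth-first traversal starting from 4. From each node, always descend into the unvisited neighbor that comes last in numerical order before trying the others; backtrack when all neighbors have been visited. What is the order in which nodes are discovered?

4, 14, 11, 8, 7, 13, 5, 9, 10, 12, 2, 0, 6, 3, 1

Visit 4
4 → 14
14 → 11
11 → 8
8 → 7
7 → 13
13 → 5
5 → 9
9 → 10
10 → 12
12 → 2
2 → 0
10 → 6
6 → 3
7 → 1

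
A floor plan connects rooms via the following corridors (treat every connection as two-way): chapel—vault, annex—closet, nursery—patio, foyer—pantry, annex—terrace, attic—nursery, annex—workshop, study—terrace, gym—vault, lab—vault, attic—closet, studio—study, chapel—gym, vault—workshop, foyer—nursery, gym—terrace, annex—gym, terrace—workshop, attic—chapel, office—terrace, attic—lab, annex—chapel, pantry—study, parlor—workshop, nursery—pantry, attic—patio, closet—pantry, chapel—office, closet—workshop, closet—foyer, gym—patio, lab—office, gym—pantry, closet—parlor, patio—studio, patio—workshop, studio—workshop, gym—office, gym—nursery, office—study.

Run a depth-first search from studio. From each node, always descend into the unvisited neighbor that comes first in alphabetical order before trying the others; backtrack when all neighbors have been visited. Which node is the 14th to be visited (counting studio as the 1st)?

Visit studio
studio → patio
patio → attic
attic → chapel
chapel → annex
annex → closet
closet → foyer
foyer → nursery
nursery → gym
gym → office
office → lab
lab → vault
vault → workshop
workshop → parlor
workshop → terrace
terrace → study
study → pantry

Visit order: studio, patio, attic, chapel, annex, closet, foyer, nursery, gym, office, lab, vault, workshop, parlor, terrace, study, pantry

parlor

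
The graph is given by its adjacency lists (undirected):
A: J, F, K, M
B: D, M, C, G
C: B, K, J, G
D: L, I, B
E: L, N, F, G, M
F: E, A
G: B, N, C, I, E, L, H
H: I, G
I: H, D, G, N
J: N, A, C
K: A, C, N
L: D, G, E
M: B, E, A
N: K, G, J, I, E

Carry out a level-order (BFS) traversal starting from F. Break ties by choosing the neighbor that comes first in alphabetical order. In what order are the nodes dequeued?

Visit F; enqueue A, E → queue [A, E]
Visit A; enqueue J, K, M → queue [E, J, K, M]
Visit E; enqueue G, L, N → queue [J, K, M, G, L, N]
Visit J; enqueue C → queue [K, M, G, L, N, C]
Visit K → queue [M, G, L, N, C]
Visit M; enqueue B → queue [G, L, N, C, B]
Visit G; enqueue H, I → queue [L, N, C, B, H, I]
Visit L; enqueue D → queue [N, C, B, H, I, D]
Visit N → queue [C, B, H, I, D]
Visit C → queue [B, H, I, D]
Visit B → queue [H, I, D]
Visit H → queue [I, D]
Visit I → queue [D]
Visit D → queue []

F A E J K M G L N C B H I D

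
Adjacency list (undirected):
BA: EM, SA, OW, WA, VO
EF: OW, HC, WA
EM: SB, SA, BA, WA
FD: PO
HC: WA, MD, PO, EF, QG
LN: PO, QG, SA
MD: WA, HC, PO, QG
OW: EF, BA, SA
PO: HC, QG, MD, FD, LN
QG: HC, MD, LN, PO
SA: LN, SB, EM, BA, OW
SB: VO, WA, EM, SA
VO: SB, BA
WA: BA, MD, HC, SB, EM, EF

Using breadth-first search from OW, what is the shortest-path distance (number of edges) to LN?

2

Level 0: OW
Level 1: BA, EF, SA
Level 2: EM, HC, LN, SB, VO, WA
Level 3: MD, PO, QG
Level 4: FD
LN first appears at level 2.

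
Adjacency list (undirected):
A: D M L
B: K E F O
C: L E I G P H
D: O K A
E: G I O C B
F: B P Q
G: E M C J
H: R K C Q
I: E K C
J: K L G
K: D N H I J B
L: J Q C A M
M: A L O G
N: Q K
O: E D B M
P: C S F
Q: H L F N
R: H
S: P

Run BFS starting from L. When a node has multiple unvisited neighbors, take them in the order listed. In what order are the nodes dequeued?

Visit L; enqueue J, Q, C, A, M → queue [J, Q, C, A, M]
Visit J; enqueue K, G → queue [Q, C, A, M, K, G]
Visit Q; enqueue H, F, N → queue [C, A, M, K, G, H, F, N]
Visit C; enqueue E, I, P → queue [A, M, K, G, H, F, N, E, I, P]
Visit A; enqueue D → queue [M, K, G, H, F, N, E, I, P, D]
Visit M; enqueue O → queue [K, G, H, F, N, E, I, P, D, O]
Visit K; enqueue B → queue [G, H, F, N, E, I, P, D, O, B]
Visit G → queue [H, F, N, E, I, P, D, O, B]
Visit H; enqueue R → queue [F, N, E, I, P, D, O, B, R]
Visit F → queue [N, E, I, P, D, O, B, R]
Visit N → queue [E, I, P, D, O, B, R]
Visit E → queue [I, P, D, O, B, R]
Visit I → queue [P, D, O, B, R]
Visit P; enqueue S → queue [D, O, B, R, S]
Visit D → queue [O, B, R, S]
Visit O → queue [B, R, S]
Visit B → queue [R, S]
Visit R → queue [S]
Visit S → queue []

L, J, Q, C, A, M, K, G, H, F, N, E, I, P, D, O, B, R, S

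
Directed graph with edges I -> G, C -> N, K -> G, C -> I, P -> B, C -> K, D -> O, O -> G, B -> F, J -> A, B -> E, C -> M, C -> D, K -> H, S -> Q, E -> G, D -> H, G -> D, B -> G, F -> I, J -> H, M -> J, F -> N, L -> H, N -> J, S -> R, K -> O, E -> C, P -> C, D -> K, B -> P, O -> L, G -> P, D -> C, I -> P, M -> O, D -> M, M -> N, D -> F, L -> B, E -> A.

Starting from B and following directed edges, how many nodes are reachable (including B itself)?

BFS from B visits: B, P, G, F, E, C, D, N, I, A, M, K, O, H, J, L
Reachable nodes: 16 of 19 total.

16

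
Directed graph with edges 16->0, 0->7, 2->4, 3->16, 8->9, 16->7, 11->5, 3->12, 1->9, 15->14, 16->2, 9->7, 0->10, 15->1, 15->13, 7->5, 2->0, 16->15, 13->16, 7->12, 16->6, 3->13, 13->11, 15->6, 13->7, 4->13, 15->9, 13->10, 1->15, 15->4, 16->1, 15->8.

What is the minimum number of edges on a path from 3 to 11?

Level 0: 3
Level 1: 12, 13, 16
Level 2: 0, 1, 2, 6, 7, 10, 11, 15
Level 3: 4, 5, 8, 9, 14
11 first appears at level 2.

2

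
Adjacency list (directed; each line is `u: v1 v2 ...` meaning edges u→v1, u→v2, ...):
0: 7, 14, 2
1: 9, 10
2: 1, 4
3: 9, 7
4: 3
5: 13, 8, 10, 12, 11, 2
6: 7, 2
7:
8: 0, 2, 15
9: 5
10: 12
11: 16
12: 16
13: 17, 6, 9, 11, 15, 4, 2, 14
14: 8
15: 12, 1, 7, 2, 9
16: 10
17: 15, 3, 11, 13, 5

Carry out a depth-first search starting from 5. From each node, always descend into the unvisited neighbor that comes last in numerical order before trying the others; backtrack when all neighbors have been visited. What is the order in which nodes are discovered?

5 -> 13 -> 17 -> 15 -> 12 -> 16 -> 10 -> 9 -> 7 -> 2 -> 4 -> 3 -> 1 -> 11 -> 14 -> 8 -> 0 -> 6

Visit 5
5 → 13
13 → 17
17 → 15
15 → 12
12 → 16
16 → 10
15 → 9
15 → 7
15 → 2
2 → 4
4 → 3
2 → 1
17 → 11
13 → 14
14 → 8
8 → 0
13 → 6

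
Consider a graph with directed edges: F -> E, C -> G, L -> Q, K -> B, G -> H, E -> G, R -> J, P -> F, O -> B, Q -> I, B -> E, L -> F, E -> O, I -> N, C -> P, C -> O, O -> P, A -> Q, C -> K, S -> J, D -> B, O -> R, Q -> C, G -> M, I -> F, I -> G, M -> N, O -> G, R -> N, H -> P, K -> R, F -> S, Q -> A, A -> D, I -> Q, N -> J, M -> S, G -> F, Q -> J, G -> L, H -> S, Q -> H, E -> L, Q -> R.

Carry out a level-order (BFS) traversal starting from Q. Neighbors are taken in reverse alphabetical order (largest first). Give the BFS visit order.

Q, R, J, I, H, C, A, N, G, F, S, P, O, K, D, M, L, E, B

Visit Q; enqueue R, J, I, H, C, A → queue [R, J, I, H, C, A]
Visit R; enqueue N → queue [J, I, H, C, A, N]
Visit J → queue [I, H, C, A, N]
Visit I; enqueue G, F → queue [H, C, A, N, G, F]
Visit H; enqueue S, P → queue [C, A, N, G, F, S, P]
Visit C; enqueue O, K → queue [A, N, G, F, S, P, O, K]
Visit A; enqueue D → queue [N, G, F, S, P, O, K, D]
Visit N → queue [G, F, S, P, O, K, D]
Visit G; enqueue M, L → queue [F, S, P, O, K, D, M, L]
Visit F; enqueue E → queue [S, P, O, K, D, M, L, E]
Visit S → queue [P, O, K, D, M, L, E]
Visit P → queue [O, K, D, M, L, E]
Visit O; enqueue B → queue [K, D, M, L, E, B]
Visit K → queue [D, M, L, E, B]
Visit D → queue [M, L, E, B]
Visit M → queue [L, E, B]
Visit L → queue [E, B]
Visit E → queue [B]
Visit B → queue []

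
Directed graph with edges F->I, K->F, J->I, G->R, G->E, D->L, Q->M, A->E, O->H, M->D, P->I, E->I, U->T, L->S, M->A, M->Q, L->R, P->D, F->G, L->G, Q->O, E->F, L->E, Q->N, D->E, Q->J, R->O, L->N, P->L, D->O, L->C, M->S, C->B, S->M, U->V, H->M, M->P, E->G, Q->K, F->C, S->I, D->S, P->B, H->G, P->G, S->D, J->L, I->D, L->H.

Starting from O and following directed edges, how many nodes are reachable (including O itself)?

19

BFS from O visits: O, H, G, M, E, R, A, D, P, Q, S, F, I, L, B, J, K, N, C
Reachable nodes: 19 of 22 total.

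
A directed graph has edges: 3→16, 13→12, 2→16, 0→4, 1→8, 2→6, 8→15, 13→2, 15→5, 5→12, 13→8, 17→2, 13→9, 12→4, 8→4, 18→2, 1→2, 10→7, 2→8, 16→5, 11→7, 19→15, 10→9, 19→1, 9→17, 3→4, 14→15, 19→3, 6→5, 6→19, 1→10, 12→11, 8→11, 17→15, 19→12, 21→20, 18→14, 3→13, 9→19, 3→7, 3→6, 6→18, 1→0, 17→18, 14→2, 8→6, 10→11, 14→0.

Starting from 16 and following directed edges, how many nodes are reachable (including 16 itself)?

6

BFS from 16 visits: 16, 5, 12, 4, 11, 7
Reachable nodes: 6 of 22 total.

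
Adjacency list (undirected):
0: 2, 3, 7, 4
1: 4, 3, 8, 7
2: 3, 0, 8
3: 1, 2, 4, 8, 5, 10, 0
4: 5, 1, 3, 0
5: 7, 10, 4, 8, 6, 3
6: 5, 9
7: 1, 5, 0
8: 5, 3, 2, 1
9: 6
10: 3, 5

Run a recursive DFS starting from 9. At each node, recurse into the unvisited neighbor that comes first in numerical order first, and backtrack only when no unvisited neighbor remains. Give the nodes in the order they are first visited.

Visit 9
9 → 6
6 → 5
5 → 3
3 → 0
0 → 2
2 → 8
8 → 1
1 → 4
1 → 7
3 → 10

9 6 5 3 0 2 8 1 4 7 10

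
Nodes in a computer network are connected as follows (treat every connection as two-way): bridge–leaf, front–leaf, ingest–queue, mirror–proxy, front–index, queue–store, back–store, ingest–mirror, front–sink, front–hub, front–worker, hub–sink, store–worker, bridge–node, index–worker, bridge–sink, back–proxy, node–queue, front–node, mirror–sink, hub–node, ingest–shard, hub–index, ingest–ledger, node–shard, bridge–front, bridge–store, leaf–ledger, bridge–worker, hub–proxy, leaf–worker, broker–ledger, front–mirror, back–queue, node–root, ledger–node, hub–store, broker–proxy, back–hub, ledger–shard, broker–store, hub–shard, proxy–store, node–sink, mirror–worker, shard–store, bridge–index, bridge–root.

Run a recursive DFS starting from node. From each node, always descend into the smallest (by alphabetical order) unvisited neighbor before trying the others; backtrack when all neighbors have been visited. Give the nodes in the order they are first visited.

Visit node
node → bridge
bridge → front
front → hub
hub → back
back → proxy
proxy → broker
broker → ledger
ledger → ingest
ingest → mirror
mirror → sink
mirror → worker
worker → index
worker → leaf
worker → store
store → queue
store → shard
bridge → root

node, bridge, front, hub, back, proxy, broker, ledger, ingest, mirror, sink, worker, index, leaf, store, queue, shard, root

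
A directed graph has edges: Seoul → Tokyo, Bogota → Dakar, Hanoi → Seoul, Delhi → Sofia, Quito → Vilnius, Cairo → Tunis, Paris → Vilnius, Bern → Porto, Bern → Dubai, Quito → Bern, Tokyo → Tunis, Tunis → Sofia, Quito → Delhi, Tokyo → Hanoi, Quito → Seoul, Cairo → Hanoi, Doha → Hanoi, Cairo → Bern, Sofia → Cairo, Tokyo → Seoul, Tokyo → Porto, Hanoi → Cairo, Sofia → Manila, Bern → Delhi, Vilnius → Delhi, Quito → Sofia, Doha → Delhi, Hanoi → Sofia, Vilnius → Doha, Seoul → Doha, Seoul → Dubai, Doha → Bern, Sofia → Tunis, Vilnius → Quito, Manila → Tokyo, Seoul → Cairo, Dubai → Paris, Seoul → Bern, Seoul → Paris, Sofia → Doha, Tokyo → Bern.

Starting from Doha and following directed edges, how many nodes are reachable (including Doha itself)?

15

BFS from Doha visits: Doha, Hanoi, Delhi, Bern, Sofia, Seoul, Cairo, Porto, Dubai, Tunis, Manila, Tokyo, Paris, Vilnius, Quito
Reachable nodes: 15 of 17 total.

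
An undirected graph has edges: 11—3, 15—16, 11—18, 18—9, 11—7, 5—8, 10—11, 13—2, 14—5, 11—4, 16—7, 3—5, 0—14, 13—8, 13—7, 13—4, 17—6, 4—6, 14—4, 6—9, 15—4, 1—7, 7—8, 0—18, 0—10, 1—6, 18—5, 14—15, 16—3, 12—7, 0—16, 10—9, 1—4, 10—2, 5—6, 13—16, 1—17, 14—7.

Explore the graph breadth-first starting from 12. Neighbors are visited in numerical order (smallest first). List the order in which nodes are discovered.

12 7 1 8 11 13 14 16 4 6 17 5 3 10 18 2 0 15 9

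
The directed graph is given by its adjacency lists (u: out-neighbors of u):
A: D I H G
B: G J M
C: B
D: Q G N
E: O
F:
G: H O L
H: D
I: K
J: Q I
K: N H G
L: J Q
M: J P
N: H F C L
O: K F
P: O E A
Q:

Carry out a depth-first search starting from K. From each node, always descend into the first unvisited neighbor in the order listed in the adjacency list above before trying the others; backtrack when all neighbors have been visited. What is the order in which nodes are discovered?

Visit K
K → N
N → H
H → D
D → Q
D → G
G → O
O → F
G → L
L → J
J → I
N → C
C → B
B → M
M → P
P → E
P → A

K → N → H → D → Q → G → O → F → L → J → I → C → B → M → P → E → A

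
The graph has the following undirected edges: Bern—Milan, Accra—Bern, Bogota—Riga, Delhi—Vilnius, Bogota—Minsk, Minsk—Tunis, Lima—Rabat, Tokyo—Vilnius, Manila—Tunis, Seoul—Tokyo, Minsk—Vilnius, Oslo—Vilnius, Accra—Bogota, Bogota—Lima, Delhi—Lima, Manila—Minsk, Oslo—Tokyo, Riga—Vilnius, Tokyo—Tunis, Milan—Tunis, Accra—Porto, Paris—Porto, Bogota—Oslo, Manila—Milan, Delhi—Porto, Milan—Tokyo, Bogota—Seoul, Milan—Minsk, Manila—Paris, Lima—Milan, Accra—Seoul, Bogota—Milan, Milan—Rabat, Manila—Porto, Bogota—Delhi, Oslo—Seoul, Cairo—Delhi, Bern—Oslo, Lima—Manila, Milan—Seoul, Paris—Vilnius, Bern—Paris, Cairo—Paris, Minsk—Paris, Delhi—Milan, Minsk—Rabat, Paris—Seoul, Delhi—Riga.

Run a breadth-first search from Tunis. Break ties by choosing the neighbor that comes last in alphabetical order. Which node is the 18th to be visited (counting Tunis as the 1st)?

Visit Tunis; enqueue Tokyo, Minsk, Milan, Manila → queue [Tokyo, Minsk, Milan, Manila]
Visit Tokyo; enqueue Vilnius, Seoul, Oslo → queue [Minsk, Milan, Manila, Vilnius, Seoul, Oslo]
Visit Minsk; enqueue Rabat, Paris, Bogota → queue [Milan, Manila, Vilnius, Seoul, Oslo, Rabat, Paris, Bogota]
Visit Milan; enqueue Lima, Delhi, Bern → queue [Manila, Vilnius, Seoul, Oslo, Rabat, Paris, Bogota, Lima, Delhi, Bern]
Visit Manila; enqueue Porto → queue [Vilnius, Seoul, Oslo, Rabat, Paris, Bogota, Lima, Delhi, Bern, Porto]
Visit Vilnius; enqueue Riga → queue [Seoul, Oslo, Rabat, Paris, Bogota, Lima, Delhi, Bern, Porto, Riga]
Visit Seoul; enqueue Accra → queue [Oslo, Rabat, Paris, Bogota, Lima, Delhi, Bern, Porto, Riga, Accra]
Visit Oslo → queue [Rabat, Paris, Bogota, Lima, Delhi, Bern, Porto, Riga, Accra]
Visit Rabat → queue [Paris, Bogota, Lima, Delhi, Bern, Porto, Riga, Accra]
Visit Paris; enqueue Cairo → queue [Bogota, Lima, Delhi, Bern, Porto, Riga, Accra, Cairo]
Visit Bogota → queue [Lima, Delhi, Bern, Porto, Riga, Accra, Cairo]
Visit Lima → queue [Delhi, Bern, Porto, Riga, Accra, Cairo]
Visit Delhi → queue [Bern, Porto, Riga, Accra, Cairo]
Visit Bern → queue [Porto, Riga, Accra, Cairo]
Visit Porto → queue [Riga, Accra, Cairo]
Visit Riga → queue [Accra, Cairo]
Visit Accra → queue [Cairo]
Visit Cairo → queue []

Visit order: Tunis, Tokyo, Minsk, Milan, Manila, Vilnius, Seoul, Oslo, Rabat, Paris, Bogota, Lima, Delhi, Bern, Porto, Riga, Accra, Cairo

Cairo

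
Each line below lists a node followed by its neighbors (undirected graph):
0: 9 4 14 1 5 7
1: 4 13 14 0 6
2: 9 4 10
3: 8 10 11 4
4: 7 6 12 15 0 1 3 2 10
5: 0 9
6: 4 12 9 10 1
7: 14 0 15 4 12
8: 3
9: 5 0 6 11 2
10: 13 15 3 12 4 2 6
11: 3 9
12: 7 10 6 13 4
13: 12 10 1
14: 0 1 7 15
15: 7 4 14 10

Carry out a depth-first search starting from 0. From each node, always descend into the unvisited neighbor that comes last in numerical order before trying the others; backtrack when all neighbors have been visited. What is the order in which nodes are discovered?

Visit 0
0 → 14
14 → 15
15 → 10
10 → 13
13 → 12
12 → 7
7 → 4
4 → 6
6 → 9
9 → 11
11 → 3
3 → 8
9 → 5
9 → 2
6 → 1

0 14 15 10 13 12 7 4 6 9 11 3 8 5 2 1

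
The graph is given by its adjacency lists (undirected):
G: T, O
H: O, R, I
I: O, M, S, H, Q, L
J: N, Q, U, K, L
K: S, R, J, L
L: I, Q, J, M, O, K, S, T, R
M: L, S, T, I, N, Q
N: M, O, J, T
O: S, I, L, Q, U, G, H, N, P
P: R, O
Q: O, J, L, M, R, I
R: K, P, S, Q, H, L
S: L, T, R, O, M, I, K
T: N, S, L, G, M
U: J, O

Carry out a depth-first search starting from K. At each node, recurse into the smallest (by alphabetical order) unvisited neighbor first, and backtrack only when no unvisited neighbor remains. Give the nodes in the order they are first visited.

Visit K
K → J
J → L
L → I
I → H
H → O
O → G
G → T
T → M
M → N
M → Q
Q → R
R → P
R → S
O → U

K, J, L, I, H, O, G, T, M, N, Q, R, P, S, U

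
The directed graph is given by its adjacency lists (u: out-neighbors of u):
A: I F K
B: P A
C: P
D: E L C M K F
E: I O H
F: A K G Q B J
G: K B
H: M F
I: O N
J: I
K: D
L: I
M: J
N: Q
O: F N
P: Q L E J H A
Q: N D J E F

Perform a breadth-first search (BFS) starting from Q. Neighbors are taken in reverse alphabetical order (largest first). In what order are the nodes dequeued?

Q → N → J → F → E → D → I → K → G → B → A → O → H → M → L → C → P

Visit Q; enqueue N, J, F, E, D → queue [N, J, F, E, D]
Visit N → queue [J, F, E, D]
Visit J; enqueue I → queue [F, E, D, I]
Visit F; enqueue K, G, B, A → queue [E, D, I, K, G, B, A]
Visit E; enqueue O, H → queue [D, I, K, G, B, A, O, H]
Visit D; enqueue M, L, C → queue [I, K, G, B, A, O, H, M, L, C]
Visit I → queue [K, G, B, A, O, H, M, L, C]
Visit K → queue [G, B, A, O, H, M, L, C]
Visit G → queue [B, A, O, H, M, L, C]
Visit B; enqueue P → queue [A, O, H, M, L, C, P]
Visit A → queue [O, H, M, L, C, P]
Visit O → queue [H, M, L, C, P]
Visit H → queue [M, L, C, P]
Visit M → queue [L, C, P]
Visit L → queue [C, P]
Visit C → queue [P]
Visit P → queue []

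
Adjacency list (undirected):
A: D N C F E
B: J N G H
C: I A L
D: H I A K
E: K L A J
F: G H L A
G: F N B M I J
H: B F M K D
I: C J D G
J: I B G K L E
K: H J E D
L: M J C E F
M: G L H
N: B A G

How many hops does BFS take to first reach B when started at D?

2

Level 0: D
Level 1: A, H, I, K
Level 2: B, C, E, F, G, J, M, N
Level 3: L
B first appears at level 2.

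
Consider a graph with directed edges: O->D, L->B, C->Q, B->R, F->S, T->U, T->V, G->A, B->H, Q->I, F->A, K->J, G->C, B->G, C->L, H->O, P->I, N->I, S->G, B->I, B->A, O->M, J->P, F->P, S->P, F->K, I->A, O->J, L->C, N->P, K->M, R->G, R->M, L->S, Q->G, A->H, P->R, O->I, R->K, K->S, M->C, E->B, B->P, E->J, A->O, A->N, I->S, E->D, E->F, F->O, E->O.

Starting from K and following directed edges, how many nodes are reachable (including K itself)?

17

BFS from K visits: K, S, M, J, P, G, C, R, I, A, Q, L, O, N, H, B, D
Reachable nodes: 17 of 22 total.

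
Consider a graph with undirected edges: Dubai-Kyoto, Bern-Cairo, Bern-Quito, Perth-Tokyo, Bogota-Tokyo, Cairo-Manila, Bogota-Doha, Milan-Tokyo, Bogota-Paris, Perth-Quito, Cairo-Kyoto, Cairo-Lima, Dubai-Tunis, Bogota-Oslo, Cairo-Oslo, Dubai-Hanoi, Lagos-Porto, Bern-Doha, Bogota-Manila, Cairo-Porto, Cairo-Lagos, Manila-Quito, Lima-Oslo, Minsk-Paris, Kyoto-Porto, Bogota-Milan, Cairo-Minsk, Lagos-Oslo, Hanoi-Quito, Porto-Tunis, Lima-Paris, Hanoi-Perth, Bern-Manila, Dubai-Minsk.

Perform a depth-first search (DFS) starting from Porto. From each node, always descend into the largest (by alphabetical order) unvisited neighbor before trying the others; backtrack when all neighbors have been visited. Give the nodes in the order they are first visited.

Visit Porto
Porto → Tunis
Tunis → Dubai
Dubai → Minsk
Minsk → Paris
Paris → Lima
Lima → Oslo
Oslo → Lagos
Lagos → Cairo
Cairo → Manila
Manila → Quito
Quito → Perth
Perth → Tokyo
Tokyo → Milan
Milan → Bogota
Bogota → Doha
Doha → Bern
Perth → Hanoi
Cairo → Kyoto

Porto Tunis Dubai Minsk Paris Lima Oslo Lagos Cairo Manila Quito Perth Tokyo Milan Bogota Doha Bern Hanoi Kyoto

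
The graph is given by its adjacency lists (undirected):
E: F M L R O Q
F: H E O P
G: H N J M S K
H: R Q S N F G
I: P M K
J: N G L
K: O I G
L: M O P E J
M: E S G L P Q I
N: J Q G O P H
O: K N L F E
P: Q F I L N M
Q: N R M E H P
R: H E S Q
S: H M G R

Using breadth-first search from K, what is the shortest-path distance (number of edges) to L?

2

Level 0: K
Level 1: G, I, O
Level 2: E, F, H, J, L, M, N, P, S
Level 3: Q, R
L first appears at level 2.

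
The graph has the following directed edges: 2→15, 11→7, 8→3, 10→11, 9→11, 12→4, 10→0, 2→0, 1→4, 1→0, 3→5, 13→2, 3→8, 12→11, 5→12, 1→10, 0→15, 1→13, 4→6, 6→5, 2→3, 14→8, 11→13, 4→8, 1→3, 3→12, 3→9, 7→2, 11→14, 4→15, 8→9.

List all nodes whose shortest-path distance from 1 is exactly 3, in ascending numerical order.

7, 14

Level 0: 1
Level 1: 0, 3, 4, 10, 13
Level 2: 2, 5, 6, 8, 9, 11, 12, 15
Level 3: 7, 14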